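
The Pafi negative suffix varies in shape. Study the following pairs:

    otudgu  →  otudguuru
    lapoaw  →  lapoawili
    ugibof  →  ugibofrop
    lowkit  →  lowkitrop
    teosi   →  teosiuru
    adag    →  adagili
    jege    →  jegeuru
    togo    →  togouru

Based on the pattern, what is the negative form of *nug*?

The pattern is voicing of the final sound: -rop when the stem ends in a voiceless consonant (*ugibof*, *lowkit*); -ili when the stem ends in a voiced consonant (*lapoaw*, *adag*); -uru when the stem ends in a vowel (*otudgu*, *teosi*, *jege*, *togo*).
*nug* — final sound /g/ (a voiced consonant) → -ili → *nugili*.

nugili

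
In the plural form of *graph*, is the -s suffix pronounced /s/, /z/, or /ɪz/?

/s/

The stem *graph* ends in a voiceless non-sibilant consonant.
The plural suffix surfaces as /ɪz/ after sibilants, /s/ after other voiceless consonants, and /z/ after other voiced sounds.
So the plural -s on *graph* is pronounced /s/.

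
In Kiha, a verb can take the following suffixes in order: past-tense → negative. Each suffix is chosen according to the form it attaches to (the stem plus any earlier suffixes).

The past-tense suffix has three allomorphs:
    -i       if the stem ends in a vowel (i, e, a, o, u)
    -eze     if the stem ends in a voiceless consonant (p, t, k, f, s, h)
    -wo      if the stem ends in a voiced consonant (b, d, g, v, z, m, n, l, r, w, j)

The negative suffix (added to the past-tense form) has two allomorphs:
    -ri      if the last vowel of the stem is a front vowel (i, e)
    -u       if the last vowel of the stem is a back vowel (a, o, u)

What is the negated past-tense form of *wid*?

widwou

Since the final sound of *wid* is /d/ (a voiced consonant), it takes -wo, giving *widwo*.
The past-tense form *widwo* — last vowel /o/ (a back vowel) → -u → *widwou*.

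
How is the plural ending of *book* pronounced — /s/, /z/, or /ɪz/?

/s/

The stem *book* ends in a voiceless non-sibilant consonant.
The plural suffix surfaces as /ɪz/ after sibilants, /s/ after other voiceless consonants, and /z/ after other voiced sounds.
So the plural -s on *book* is pronounced /s/.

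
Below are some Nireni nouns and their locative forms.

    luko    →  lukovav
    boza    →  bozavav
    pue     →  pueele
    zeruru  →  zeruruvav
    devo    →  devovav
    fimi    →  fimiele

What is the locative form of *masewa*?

masewavav

Looking at the last vowel of each stem: -ele when the last vowel of the stem is a front vowel (*pue*, *fimi*); -vav when the last vowel of the stem is a back vowel (*luko*, *boza*, *zeruru*, *devo*).
*masewa* — last vowel /a/ (a back vowel) → -vav → *masewavav*.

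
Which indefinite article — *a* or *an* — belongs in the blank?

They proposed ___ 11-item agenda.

The indefinite article is chosen by the initial *sound* of the following word, not its spelling.
The number *11* is spoken "eleven", beginning with /ɪˈlɛvən/ — a vowel sound.
So the article is *an*: They proposed an 11-item agenda.

an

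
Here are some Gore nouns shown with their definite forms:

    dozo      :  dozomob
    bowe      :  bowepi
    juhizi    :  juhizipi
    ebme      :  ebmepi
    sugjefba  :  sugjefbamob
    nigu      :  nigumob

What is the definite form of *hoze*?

hozepi

The suffix is conditioned by the last vowel: -pi when the last vowel of the stem is a front vowel (*bowe*, *juhizi*, *ebme*); -mob when the last vowel of the stem is a back vowel (*dozo*, *sugjefba*, *nigu*).
The last vowel of *hoze* is /e/, which is a front vowel, so the suffix is -pi, giving *hozepi*.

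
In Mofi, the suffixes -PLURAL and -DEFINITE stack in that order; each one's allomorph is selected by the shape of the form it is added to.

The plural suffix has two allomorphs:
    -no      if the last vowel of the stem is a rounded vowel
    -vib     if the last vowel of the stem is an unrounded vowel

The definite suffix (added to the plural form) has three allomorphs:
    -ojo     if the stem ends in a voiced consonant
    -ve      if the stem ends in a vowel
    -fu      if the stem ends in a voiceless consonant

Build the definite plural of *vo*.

vonove

*vo* — last vowel /o/ (a rounded vowel) → -no → *vono*.
The final sound of the plural form *vono* is /o/, which is a vowel, so the definite suffix is -ve, giving *vonove*.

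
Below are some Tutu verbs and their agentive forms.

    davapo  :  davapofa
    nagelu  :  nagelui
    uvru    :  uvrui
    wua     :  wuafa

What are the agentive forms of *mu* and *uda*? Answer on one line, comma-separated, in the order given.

mui, udafa

The alternation tracks the last vowel of the stem — -i when the last vowel of the stem is a high vowel (*nagelu*, *uvru*); -fa when the last vowel of the stem is a non-high vowel (*davapo*, *wua*).
*mu* — last vowel /u/ (a high vowel) → -i → *mui*.
Since the last vowel of *uda* is /a/ (a non-high vowel), it takes -fa, giving *udafa*.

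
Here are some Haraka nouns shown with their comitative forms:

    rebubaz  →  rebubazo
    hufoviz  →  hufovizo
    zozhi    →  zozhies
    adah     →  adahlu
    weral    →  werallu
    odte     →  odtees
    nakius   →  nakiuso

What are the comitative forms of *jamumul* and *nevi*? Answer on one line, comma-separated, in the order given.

jamumullu, nevies

The pattern is sibilance of the final sound: -o when the stem ends in a sibilant (*rebubaz*, *hufoviz*, *nakius*); -lu when the stem ends in a non-sibilant consonant (*adah*, *weral*); -es when the stem ends in a vowel (*zozhi*, *odte*).
*jamumul*: final sound = /l/, a non-sibilant consonant → -lu → *jamumullu*.
Since the final sound of *nevi* is /i/ (a vowel), it takes -es, giving *nevies*.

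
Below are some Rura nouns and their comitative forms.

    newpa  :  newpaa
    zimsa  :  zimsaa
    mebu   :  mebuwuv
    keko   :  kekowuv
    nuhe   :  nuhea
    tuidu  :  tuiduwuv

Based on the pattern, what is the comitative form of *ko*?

The suffix is conditioned by the last vowel: -wuv when the last vowel of the stem is a rounded vowel (*mebu*, *keko*, *tuidu*); -a when the last vowel of the stem is an unrounded vowel (*newpa*, *zimsa*, *nuhe*).
Since the last vowel of *ko* is /o/ (a rounded vowel), it takes -wuv, giving *kowuv*.

kowuv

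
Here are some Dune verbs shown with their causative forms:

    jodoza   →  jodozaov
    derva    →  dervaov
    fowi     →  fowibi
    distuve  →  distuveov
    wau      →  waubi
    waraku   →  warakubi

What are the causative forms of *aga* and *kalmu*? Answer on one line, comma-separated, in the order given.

The suffix is conditioned by the last vowel: -bi when the last vowel of the stem is a high vowel (*fowi*, *wau*, *waraku*); -ov when the last vowel of the stem is a non-high vowel (*jodoza*, *derva*, *distuve*).
Since the last vowel of *aga* is /a/ (a non-high vowel), it takes -ov, giving *agaov*.
*kalmu* — last vowel /u/ (a high vowel) → -bi → *kalmubi*.

agaov, kalmubi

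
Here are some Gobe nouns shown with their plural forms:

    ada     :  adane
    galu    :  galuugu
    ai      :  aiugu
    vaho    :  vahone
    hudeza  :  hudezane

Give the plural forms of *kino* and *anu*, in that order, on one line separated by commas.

kinone, anuugu

The suffix is conditioned by the last vowel: -ugu when the last vowel of the stem is a high vowel (*galu*, *ai*); -ne when the last vowel of the stem is a non-high vowel (*ada*, *vaho*, *hudeza*).
Since the last vowel of *kino* is /o/ (a non-high vowel), it takes -ne, giving *kinone*.
Since the last vowel of *anu* is /u/ (a high vowel), it takes -ugu, giving *anuugu*.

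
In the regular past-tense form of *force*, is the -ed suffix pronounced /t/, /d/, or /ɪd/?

/t/

The stem *force* ends in a voiceless consonant other than /t/.
The -ed suffix is realized as /ɪd/ after /t, d/; as /t/ after other voiceless consonants; and as /d/ after other voiced sounds.
So -ed on *force* is pronounced /t/.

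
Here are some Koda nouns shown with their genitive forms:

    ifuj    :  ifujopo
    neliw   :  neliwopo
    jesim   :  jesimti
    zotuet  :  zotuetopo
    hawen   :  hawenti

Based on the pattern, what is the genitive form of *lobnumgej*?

lobnumgejopo

The suffix is conditioned by the final consonant: -ti when the stem ends in a nasal (*jesim*, *hawen*); -opo when the stem ends in a non-nasal consonant (*ifuj*, *neliw*, *zotuet*).
The final consonant of *lobnumgej* is /j/, which is non-nasal, so the suffix is -opo, giving *lobnumgejopo*.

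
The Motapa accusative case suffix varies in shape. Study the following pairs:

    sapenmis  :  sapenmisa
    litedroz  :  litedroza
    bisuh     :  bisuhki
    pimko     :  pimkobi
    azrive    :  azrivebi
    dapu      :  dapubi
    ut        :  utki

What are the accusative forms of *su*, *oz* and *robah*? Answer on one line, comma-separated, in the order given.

subi, oza, robahki

The alternation tracks the final sound of the stem — -a when the stem ends in a sibilant (*sapenmis*, *litedroz*); -ki when the stem ends in a non-sibilant consonant (*bisuh*, *ut*); -bi when the stem ends in a vowel (*pimko*, *azrive*, *dapu*).
*su*: final sound = /u/, a vowel → -bi → *subi*.
Since the final sound of *oz* is /z/ (a sibilant), it takes -a, giving *oza*.
Since the final sound of *robah* is /h/ (a non-sibilant consonant), it takes -ki, giving *robahki*.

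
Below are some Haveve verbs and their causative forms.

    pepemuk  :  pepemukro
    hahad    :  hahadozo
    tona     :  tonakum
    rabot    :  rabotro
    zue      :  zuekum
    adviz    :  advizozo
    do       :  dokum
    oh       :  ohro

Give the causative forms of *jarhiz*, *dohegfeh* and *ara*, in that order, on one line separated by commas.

jarhizozo, dohegfehro, arakum

Looking at the final sound of each stem: -ro when the stem ends in a voiceless consonant (*pepemuk*, *rabot*, *oh*); -ozo when the stem ends in a voiced consonant (*hahad*, *adviz*); -kum when the stem ends in a vowel (*tona*, *zue*, *do*).
Since the final sound of *jarhiz* is /z/ (a voiced consonant), it takes -ozo, giving *jarhizozo*.
Since the final sound of *dohegfeh* is /h/ (a voiceless consonant), it takes -ro, giving *dohegfehro*.
Since the final sound of *ara* is /a/ (a vowel), it takes -kum, giving *arakum*.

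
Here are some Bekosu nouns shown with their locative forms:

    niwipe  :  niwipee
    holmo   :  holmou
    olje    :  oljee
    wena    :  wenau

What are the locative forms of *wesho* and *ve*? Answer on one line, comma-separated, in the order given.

weshou, vee

The alternation tracks the last vowel of the stem — -e when the last vowel of the stem is a front vowel (*niwipe*, *olje*); -u when the last vowel of the stem is a back vowel (*holmo*, *wena*).
The last vowel of *wesho* is /o/, which is a back vowel, so the suffix is -u, giving *weshou*.
The last vowel of *ve* is /e/, which is a front vowel, so the suffix is -e, giving *vee*.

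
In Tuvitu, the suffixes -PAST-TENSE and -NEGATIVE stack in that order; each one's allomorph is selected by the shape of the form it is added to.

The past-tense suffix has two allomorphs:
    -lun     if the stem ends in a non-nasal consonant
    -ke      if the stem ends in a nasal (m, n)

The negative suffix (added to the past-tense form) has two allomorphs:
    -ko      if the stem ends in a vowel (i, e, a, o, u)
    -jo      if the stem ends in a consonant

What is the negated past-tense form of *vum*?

vumkeko

*vum*: final consonant = /m/, a nasal → -ke → *vumke*.
Since the final sound of the past-tense form *vumke* is /e/ (a vowel), it takes -ko, giving *vumkeko*.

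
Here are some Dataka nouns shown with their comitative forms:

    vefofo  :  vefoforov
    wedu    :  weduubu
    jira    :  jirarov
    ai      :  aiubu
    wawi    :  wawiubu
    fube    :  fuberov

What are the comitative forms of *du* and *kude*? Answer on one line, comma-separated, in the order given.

The suffix is conditioned by the last vowel: -ubu when the last vowel of the stem is a high vowel (*wedu*, *ai*, *wawi*); -rov when the last vowel of the stem is a non-high vowel (*vefofo*, *jira*, *fube*).
The last vowel of *du* is /u/, which is a high vowel, so the suffix is -ubu, giving *duubu*.
*kude*: last vowel = /e/, a non-high vowel → -rov → *kuderov*.

duubu, kuderov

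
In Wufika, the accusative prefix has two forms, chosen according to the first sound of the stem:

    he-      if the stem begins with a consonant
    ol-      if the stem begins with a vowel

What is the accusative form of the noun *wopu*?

The first sound of *wopu* is /w/, which is a consonant, so the prefix is he-, giving *hewopu*.

hewopu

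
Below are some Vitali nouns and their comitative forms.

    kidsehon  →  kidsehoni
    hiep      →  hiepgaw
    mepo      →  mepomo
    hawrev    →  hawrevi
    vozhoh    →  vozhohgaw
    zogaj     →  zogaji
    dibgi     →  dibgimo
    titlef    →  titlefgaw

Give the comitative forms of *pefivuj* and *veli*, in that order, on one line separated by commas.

pefivuji, velimo

The suffix is conditioned by the final sound: -gaw when the stem ends in a voiceless consonant (*hiep*, *vozhoh*, *titlef*); -i when the stem ends in a voiced consonant (*kidsehon*, *hawrev*, *zogaj*); -mo when the stem ends in a vowel (*mepo*, *dibgi*).
The final sound of *pefivuj* is /j/, which is a voiced consonant, so the suffix is -i, giving *pefivuji*.
Since the final sound of *veli* is /i/ (a vowel), it takes -mo, giving *velimo*.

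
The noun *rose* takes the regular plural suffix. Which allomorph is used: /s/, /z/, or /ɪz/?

The stem *rose* ends in a sibilant (/s, z, ʃ, ʒ, tʃ, dʒ/).
The plural suffix surfaces as /ɪz/ after sibilants, /s/ after other voiceless consonants, and /z/ after other voiced sounds.
So the plural -s on *rose* is pronounced /ɪz/.

/ɪz/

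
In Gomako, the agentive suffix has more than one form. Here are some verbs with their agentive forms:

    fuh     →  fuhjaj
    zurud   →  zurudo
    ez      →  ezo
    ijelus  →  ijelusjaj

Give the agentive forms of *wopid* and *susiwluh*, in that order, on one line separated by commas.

wopido, susiwluhjaj

The suffix is conditioned by the final consonant: -jaj when the stem ends in a voiceless consonant (*fuh*, *ijelus*); -o when the stem ends in a voiced consonant (*zurud*, *ez*).
The final consonant of *wopid* is /d/, which is voiced, so the suffix is -o, giving *wopido*.
Since the final consonant of *susiwluh* is /h/ (voiceless), it takes -jaj, giving *susiwluhjaj*.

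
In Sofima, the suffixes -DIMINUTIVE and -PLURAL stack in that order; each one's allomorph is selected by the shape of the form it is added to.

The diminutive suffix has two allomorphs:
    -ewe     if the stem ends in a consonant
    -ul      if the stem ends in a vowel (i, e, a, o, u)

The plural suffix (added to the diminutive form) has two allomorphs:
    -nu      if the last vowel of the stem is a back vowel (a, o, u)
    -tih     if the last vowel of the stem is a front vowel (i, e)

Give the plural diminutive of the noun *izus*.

*izus*: final sound = /s/, a consonant → -ewe → *izusewe*.
The diminutive form *izusewe* — last vowel /e/ (a front vowel) → -tih → *izusewetih*.

izusewetih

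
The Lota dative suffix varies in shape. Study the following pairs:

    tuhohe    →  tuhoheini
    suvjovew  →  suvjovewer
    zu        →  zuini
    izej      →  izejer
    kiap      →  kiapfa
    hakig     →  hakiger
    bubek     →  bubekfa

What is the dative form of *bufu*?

Looking at the final sound of each stem: -fa when the stem ends in a voiceless consonant (*kiap*, *bubek*); -er when the stem ends in a voiced consonant (*suvjovew*, *izej*, *hakig*); -ini when the stem ends in a vowel (*tuhohe*, *zu*).
*bufu*: final sound = /u/, a vowel → -ini → *bufuini*.

bufuini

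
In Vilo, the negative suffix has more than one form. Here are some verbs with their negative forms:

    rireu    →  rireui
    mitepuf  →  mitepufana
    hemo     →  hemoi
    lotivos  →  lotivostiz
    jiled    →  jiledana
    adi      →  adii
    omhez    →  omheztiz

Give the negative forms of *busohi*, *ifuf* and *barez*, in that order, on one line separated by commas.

Looking at the final sound of each stem: -tiz when the stem ends in a sibilant (*lotivos*, *omhez*); -ana when the stem ends in a non-sibilant consonant (*mitepuf*, *jiled*); -i when the stem ends in a vowel (*rireu*, *hemo*, *adi*).
*busohi* — final sound /i/ (a vowel) → -i → *busohii*.
*ifuf* — final sound /f/ (a non-sibilant consonant) → -ana → *ifufana*.
The final sound of *barez* is /z/, which is a sibilant, so the suffix is -tiz, giving *bareztiz*.

busohii, ifufana, bareztiz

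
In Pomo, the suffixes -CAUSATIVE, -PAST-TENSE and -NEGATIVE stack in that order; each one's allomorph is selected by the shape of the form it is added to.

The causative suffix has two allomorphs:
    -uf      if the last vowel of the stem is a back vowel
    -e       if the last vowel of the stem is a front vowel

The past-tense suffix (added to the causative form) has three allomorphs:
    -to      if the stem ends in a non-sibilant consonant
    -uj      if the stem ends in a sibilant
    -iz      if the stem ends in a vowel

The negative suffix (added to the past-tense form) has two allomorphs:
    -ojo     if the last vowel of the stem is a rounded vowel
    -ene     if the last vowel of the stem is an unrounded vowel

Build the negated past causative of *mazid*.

*mazid* — last vowel /i/ (a front vowel) → -e → *mazide*.
The final sound of the causative form *mazide* is /e/, which is a vowel, so the past-tense suffix is -iz, giving *mazideiz*.
Since the last vowel of the past-tense form *mazideiz* is /i/ (an unrounded vowel), it takes -ene, giving *mazideizene*.

mazideizene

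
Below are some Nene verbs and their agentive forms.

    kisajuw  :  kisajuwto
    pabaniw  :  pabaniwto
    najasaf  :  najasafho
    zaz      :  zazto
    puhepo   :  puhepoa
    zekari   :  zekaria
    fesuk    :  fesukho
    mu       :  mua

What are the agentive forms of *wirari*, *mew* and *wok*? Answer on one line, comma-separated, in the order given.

The pattern is voicing of the final sound: -ho when the stem ends in a voiceless consonant (*najasaf*, *fesuk*); -to when the stem ends in a voiced consonant (*kisajuw*, *pabaniw*, *zaz*); -a when the stem ends in a vowel (*puhepo*, *zekari*, *mu*).
*wirari*: final sound = /i/, a vowel → -a → *wiraria*.
*mew* — final sound /w/ (a voiced consonant) → -to → *mewto*.
Since the final sound of *wok* is /k/ (a voiceless consonant), it takes -ho, giving *wokho*.

wiraria, mewto, wokho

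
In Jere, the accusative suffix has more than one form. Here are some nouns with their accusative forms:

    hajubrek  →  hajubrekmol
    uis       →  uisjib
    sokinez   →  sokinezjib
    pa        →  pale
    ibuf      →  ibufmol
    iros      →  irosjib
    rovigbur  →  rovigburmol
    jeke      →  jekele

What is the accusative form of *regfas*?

regfasjib

The suffix is conditioned by the final sound: -jib when the stem ends in a sibilant (*uis*, *sokinez*, *iros*); -mol when the stem ends in a non-sibilant consonant (*hajubrek*, *ibuf*, *rovigbur*); -le when the stem ends in a vowel (*pa*, *jeke*).
*regfas*: final sound = /s/, a sibilant → -jib → *regfasjib*.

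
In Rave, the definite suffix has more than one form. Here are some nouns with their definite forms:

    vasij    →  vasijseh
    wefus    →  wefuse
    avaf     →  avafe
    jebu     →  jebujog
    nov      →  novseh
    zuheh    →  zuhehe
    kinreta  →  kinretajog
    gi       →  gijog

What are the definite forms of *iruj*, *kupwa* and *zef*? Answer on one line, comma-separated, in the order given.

The alternation tracks the final sound of the stem — -e when the stem ends in a voiceless consonant (*wefus*, *avaf*, *zuheh*); -seh when the stem ends in a voiced consonant (*vasij*, *nov*); -jog when the stem ends in a vowel (*jebu*, *kinreta*, *gi*).
*iruj* — final sound /j/ (a voiced consonant) → -seh → *irujseh*.
Since the final sound of *kupwa* is /a/ (a vowel), it takes -jog, giving *kupwajog*.
The final sound of *zef* is /f/, which is a voiceless consonant, so the suffix is -e, giving *zefe*.

irujseh, kupwajog, zefe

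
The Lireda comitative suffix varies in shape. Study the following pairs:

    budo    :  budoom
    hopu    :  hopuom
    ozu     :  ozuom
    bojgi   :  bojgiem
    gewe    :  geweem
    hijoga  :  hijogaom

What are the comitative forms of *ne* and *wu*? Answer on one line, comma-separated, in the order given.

Looking at the last vowel of each stem: -em when the last vowel of the stem is a front vowel (*bojgi*, *gewe*); -om when the last vowel of the stem is a back vowel (*budo*, *hopu*, *ozu*, *hijoga*).
*ne* — last vowel /e/ (a front vowel) → -em → *neem*.
*wu* — last vowel /u/ (a back vowel) → -om → *wuom*.

neem, wuom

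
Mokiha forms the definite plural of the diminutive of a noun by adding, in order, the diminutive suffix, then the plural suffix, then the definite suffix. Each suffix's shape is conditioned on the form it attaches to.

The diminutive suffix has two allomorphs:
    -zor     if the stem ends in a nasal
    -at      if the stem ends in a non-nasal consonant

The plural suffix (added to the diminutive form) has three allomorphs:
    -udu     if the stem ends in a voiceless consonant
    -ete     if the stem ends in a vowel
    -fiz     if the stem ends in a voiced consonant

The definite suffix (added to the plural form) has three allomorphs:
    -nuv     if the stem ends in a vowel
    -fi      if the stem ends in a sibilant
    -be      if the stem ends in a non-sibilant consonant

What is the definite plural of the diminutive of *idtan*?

*idtan*: final consonant = /n/, a nasal → -zor → *idtanzor*.
The diminutive form *idtanzor* — final sound /r/ (a voiced consonant) → -fiz → *idtanzorfiz*.
The plural form *idtanzorfiz*: final sound = /z/, a sibilant → -fi → *idtanzorfizfi*.

idtanzorfizfi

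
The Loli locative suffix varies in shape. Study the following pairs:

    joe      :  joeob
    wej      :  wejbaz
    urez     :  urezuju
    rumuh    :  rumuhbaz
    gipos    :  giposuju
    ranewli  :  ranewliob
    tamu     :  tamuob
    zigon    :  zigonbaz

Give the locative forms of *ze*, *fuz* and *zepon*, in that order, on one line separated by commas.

zeob, fuzuju, zeponbaz

The pattern is sibilance of the final sound: -uju when the stem ends in a sibilant (*urez*, *gipos*); -baz when the stem ends in a non-sibilant consonant (*wej*, *rumuh*, *zigon*); -ob when the stem ends in a vowel (*joe*, *ranewli*, *tamu*).
*ze*: final sound = /e/, a vowel → -ob → *zeob*.
Since the final sound of *fuz* is /z/ (a sibilant), it takes -uju, giving *fuzuju*.
Since the final sound of *zepon* is /n/ (a non-sibilant consonant), it takes -baz, giving *zeponbaz*.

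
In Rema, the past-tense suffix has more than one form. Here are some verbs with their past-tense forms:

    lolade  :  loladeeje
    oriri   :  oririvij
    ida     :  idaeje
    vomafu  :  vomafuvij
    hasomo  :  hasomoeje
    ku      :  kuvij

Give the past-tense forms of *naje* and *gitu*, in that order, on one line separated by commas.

The alternation tracks the last vowel of the stem — -vij when the last vowel of the stem is a high vowel (*oriri*, *vomafu*, *ku*); -eje when the last vowel of the stem is a non-high vowel (*lolade*, *ida*, *hasomo*).
*naje* — last vowel /e/ (a non-high vowel) → -eje → *najeeje*.
Since the last vowel of *gitu* is /u/ (a high vowel), it takes -vij, giving *gituvij*.

najeeje, gituvij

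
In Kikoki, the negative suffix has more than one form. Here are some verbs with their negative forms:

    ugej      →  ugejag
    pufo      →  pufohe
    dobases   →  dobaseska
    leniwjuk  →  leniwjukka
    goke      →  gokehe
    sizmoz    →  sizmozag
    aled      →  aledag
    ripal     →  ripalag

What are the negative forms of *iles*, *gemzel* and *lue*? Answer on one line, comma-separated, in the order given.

The pattern is voicing of the final sound: -ka when the stem ends in a voiceless consonant (*dobases*, *leniwjuk*); -ag when the stem ends in a voiced consonant (*ugej*, *sizmoz*, *aled*, *ripal*); -he when the stem ends in a vowel (*pufo*, *goke*).
Since the final sound of *iles* is /s/ (a voiceless consonant), it takes -ka, giving *ileska*.
*gemzel*: final sound = /l/, a voiced consonant → -ag → *gemzelag*.
Since the final sound of *lue* is /e/ (a vowel), it takes -he, giving *luehe*.

ileska, gemzelag, luehe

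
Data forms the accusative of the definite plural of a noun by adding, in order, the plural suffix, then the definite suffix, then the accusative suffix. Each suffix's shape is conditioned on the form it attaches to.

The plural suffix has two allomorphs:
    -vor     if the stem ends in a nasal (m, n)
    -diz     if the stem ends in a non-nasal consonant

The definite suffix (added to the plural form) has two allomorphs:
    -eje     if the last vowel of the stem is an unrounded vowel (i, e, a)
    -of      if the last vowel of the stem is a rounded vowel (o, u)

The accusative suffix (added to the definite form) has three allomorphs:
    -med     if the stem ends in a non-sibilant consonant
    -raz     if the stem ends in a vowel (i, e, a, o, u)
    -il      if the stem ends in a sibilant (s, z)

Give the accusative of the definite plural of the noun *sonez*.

sonezdizejeraz

*sonez* — final consonant /z/ (non-nasal) → -diz → *sonezdiz*.
The plural form *sonezdiz* — last vowel /i/ (an unrounded vowel) → -eje → *sonezdizeje*.
The definite form *sonezdizeje*: final sound = /e/, a vowel → -raz → *sonezdizejeraz*.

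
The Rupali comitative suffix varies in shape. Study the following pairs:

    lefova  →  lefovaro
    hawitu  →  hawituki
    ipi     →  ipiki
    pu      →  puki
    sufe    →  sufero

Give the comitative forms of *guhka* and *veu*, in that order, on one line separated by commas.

Looking at the last vowel of each stem: -ki when the last vowel of the stem is a high vowel (*hawitu*, *ipi*, *pu*); -ro when the last vowel of the stem is a non-high vowel (*lefova*, *sufe*).
Since the last vowel of *guhka* is /a/ (a non-high vowel), it takes -ro, giving *guhkaro*.
The last vowel of *veu* is /u/, which is a high vowel, so the suffix is -ki, giving *veuki*.

guhkaro, veuki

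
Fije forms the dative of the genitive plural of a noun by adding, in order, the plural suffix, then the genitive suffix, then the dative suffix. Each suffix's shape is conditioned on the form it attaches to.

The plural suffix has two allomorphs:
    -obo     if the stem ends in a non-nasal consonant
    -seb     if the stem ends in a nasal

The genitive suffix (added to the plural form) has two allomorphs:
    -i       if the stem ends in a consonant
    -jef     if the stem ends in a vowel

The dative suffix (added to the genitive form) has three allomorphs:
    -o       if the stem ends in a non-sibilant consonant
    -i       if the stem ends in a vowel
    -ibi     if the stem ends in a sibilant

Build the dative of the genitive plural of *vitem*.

vitemsebii

*vitem*: final consonant = /m/, a nasal → -seb → *vitemseb*.
Since the final sound of the plural form *vitemseb* is /b/ (a consonant), it takes -i, giving *vitemsebi*.
The genitive form *vitemsebi*: final sound = /i/, a vowel → -i → *vitemsebii*.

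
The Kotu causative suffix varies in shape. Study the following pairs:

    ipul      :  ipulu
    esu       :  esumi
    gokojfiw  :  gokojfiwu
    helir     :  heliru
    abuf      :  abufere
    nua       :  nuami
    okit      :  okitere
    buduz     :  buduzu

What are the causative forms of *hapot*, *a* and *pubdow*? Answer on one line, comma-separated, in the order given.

hapotere, ami, pubdowu

The alternation tracks the final sound of the stem — -ere when the stem ends in a voiceless consonant (*abuf*, *okit*); -u when the stem ends in a voiced consonant (*ipul*, *gokojfiw*, *helir*, *buduz*); -mi when the stem ends in a vowel (*esu*, *nua*).
*hapot* — final sound /t/ (a voiceless consonant) → -ere → *hapotere*.
*a* — final sound /a/ (a vowel) → -mi → *ami*.
The final sound of *pubdow* is /w/, which is a voiced consonant, so the suffix is -u, giving *pubdowu*.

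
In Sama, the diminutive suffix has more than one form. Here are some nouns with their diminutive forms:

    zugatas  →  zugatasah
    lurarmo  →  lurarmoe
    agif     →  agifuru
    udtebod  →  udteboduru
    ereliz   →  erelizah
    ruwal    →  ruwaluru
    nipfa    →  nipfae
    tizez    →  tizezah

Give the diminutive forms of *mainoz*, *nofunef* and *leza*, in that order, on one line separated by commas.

mainozah, nofunefuru, lezae

Looking at the final sound of each stem: -ah when the stem ends in a sibilant (*zugatas*, *ereliz*, *tizez*); -uru when the stem ends in a non-sibilant consonant (*agif*, *udtebod*, *ruwal*); -e when the stem ends in a vowel (*lurarmo*, *nipfa*).
The final sound of *mainoz* is /z/, which is a sibilant, so the suffix is -ah, giving *mainozah*.
*nofunef* — final sound /f/ (a non-sibilant consonant) → -uru → *nofunefuru*.
Since the final sound of *leza* is /a/ (a vowel), it takes -e, giving *lezae*.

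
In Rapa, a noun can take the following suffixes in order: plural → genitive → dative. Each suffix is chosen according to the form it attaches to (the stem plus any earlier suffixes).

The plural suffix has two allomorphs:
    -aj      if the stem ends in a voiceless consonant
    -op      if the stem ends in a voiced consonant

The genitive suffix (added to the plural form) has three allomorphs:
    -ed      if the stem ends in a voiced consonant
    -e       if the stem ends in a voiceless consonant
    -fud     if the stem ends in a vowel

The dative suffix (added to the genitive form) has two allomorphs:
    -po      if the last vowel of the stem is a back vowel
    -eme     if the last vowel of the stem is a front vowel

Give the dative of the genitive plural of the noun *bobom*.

bobomopeeme

The final consonant of *bobom* is /m/, which is voiced, so the plural suffix is -op, giving *bobomop*.
Since the final sound of the plural form *bobomop* is /p/ (a voiceless consonant), it takes -e, giving *bobomope*.
The genitive form *bobomope*: last vowel = /e/, a front vowel → -eme → *bobomopeeme*.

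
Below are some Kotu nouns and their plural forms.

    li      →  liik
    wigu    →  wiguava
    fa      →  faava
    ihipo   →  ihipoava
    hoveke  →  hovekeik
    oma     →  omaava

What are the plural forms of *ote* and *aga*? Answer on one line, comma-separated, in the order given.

The pattern is front/back vowel harmony: -ik when the last vowel of the stem is a front vowel (*li*, *hoveke*); -ava when the last vowel of the stem is a back vowel (*wigu*, *fa*, *ihipo*, *oma*).
The last vowel of *ote* is /e/, which is a front vowel, so the suffix is -ik, giving *oteik*.
*aga*: last vowel = /a/, a back vowel → -ava → *agaava*.

oteik, agaava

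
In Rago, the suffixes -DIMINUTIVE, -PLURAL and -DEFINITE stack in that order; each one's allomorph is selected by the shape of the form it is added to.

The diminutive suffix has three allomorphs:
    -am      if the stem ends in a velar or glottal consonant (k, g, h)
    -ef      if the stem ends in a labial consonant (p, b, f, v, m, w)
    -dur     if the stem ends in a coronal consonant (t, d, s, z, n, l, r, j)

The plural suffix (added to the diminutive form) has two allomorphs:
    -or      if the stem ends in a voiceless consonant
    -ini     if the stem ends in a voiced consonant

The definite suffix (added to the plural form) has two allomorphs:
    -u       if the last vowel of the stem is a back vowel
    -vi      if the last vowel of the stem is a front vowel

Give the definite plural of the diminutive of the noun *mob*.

mobeforu

*mob* — final consonant /b/ (labial) → -ef → *mobef*.
The final consonant of the diminutive form *mobef* is /f/, which is voiceless, so the plural suffix is -or, giving *mobefor*.
The plural form *mobefor*: last vowel = /o/, a back vowel → -u → *mobeforu*.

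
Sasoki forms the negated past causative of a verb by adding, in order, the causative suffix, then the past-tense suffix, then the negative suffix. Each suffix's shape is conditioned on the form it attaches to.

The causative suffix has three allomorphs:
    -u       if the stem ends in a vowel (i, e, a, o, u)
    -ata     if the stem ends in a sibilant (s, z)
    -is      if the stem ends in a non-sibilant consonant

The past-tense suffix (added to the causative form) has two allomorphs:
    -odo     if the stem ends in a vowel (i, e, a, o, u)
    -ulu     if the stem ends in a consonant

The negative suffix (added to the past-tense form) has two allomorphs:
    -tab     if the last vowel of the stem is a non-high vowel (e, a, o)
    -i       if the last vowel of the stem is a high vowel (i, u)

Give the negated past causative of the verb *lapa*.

The final sound of *lapa* is /a/, which is a vowel, so the causative suffix is -u, giving *lapau*.
Since the final sound of the causative form *lapau* is /u/ (a vowel), it takes -odo, giving *lapauodo*.
The past-tense form *lapauodo*: last vowel = /o/, a non-high vowel → -tab → *lapauodotab*.

lapauodotab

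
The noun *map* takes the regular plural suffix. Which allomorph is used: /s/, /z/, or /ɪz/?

The stem *map* ends in a voiceless non-sibilant consonant.
The plural suffix surfaces as /ɪz/ after sibilants, /s/ after other voiceless consonants, and /z/ after other voiced sounds.
So the plural -s on *map* is pronounced /s/.

/s/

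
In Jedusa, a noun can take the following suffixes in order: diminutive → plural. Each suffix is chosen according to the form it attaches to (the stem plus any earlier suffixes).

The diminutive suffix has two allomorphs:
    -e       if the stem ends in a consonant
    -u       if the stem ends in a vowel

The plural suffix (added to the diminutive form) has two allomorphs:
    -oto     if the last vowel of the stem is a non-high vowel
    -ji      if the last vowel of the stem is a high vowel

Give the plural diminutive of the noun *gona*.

gonauji

The final sound of *gona* is /a/, which is a vowel, so the diminutive suffix is -u, giving *gonau*.
The last vowel of the diminutive form *gonau* is /u/, which is a high vowel, so the plural suffix is -ji, giving *gonauji*.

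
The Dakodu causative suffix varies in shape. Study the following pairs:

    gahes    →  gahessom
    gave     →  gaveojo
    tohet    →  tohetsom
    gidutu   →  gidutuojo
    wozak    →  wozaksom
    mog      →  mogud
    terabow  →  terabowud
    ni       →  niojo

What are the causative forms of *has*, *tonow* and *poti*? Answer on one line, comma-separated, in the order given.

hassom, tonowud, potiojo

The alternation tracks the final sound of the stem — -som when the stem ends in a voiceless consonant (*gahes*, *tohet*, *wozak*); -ud when the stem ends in a voiced consonant (*mog*, *terabow*); -ojo when the stem ends in a vowel (*gave*, *gidutu*, *ni*).
The final sound of *has* is /s/, which is a voiceless consonant, so the suffix is -som, giving *hassom*.
*tonow* — final sound /w/ (a voiced consonant) → -ud → *tonowud*.
*poti* — final sound /i/ (a vowel) → -ojo → *potiojo*.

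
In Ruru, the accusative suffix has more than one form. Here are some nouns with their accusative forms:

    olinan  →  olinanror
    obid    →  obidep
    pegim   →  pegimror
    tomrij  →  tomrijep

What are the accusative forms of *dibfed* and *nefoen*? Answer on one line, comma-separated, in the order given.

dibfedep, nefoenror

The suffix is conditioned by the final consonant: -ror when the stem ends in a nasal (*olinan*, *pegim*); -ep when the stem ends in a non-nasal consonant (*obid*, *tomrij*).
*dibfed* — final consonant /d/ (non-nasal) → -ep → *dibfedep*.
Since the final consonant of *nefoen* is /n/ (a nasal), it takes -ror, giving *nefoenror*.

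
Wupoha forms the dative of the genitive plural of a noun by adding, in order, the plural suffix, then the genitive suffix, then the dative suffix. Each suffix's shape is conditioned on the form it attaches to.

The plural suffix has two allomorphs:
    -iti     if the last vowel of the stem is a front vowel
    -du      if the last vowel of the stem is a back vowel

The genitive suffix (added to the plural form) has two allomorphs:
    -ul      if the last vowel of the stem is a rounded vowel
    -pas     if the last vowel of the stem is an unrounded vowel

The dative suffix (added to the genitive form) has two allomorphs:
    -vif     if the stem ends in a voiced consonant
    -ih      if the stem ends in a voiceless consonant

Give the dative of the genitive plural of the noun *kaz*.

Since the last vowel of *kaz* is /a/ (a back vowel), it takes -du, giving *kazdu*.
The plural form *kazdu*: last vowel = /u/, a rounded vowel → -ul → *kazduul*.
Since the final consonant of the genitive form *kazduul* is /l/ (voiced), it takes -vif, giving *kazduulvif*.

kazduulvif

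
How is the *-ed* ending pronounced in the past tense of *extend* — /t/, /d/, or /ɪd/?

The stem *extend* ends in /t/ or /d/.
The -ed suffix is realized as /ɪd/ after /t, d/; as /t/ after other voiceless consonants; and as /d/ after other voiced sounds.
So -ed on *extend* is pronounced /ɪd/.

/ɪd/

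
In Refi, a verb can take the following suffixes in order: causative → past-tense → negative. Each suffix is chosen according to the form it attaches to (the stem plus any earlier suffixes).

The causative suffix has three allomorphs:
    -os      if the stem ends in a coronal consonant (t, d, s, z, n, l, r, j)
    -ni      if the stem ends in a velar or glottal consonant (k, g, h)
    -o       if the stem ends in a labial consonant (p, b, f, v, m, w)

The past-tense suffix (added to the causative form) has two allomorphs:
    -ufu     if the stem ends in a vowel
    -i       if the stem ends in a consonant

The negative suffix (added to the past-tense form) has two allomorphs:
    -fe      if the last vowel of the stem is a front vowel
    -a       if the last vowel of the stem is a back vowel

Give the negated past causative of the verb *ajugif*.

*ajugif*: final consonant = /f/, labial → -o → *ajugifo*.
The final sound of the causative form *ajugifo* is /o/, which is a vowel, so the past-tense suffix is -ufu, giving *ajugifoufu*.
The last vowel of the past-tense form *ajugifoufu* is /u/, which is a back vowel, so the negative suffix is -a, giving *ajugifoufua*.

ajugifoufua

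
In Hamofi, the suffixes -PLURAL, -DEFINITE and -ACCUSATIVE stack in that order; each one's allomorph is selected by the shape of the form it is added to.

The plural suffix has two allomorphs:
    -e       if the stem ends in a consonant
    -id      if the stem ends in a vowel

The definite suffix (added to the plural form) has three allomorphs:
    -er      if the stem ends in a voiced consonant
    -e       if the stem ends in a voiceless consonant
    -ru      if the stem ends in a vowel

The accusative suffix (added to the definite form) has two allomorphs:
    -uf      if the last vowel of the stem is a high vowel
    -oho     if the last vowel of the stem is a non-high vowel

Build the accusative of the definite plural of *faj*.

fajeruuf

*faj* — final sound /j/ (a consonant) → -e → *faje*.
Since the final sound of the plural form *faje* is /e/ (a vowel), it takes -ru, giving *fajeru*.
Since the last vowel of the definite form *fajeru* is /u/ (a high vowel), it takes -uf, giving *fajeruuf*.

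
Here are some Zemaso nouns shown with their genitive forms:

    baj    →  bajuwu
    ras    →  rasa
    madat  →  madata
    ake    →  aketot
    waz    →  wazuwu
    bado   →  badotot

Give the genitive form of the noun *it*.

ita

The pattern is voicing of the final sound: -a when the stem ends in a voiceless consonant (*ras*, *madat*); -uwu when the stem ends in a voiced consonant (*baj*, *waz*); -tot when the stem ends in a vowel (*ake*, *bado*).
Since the final sound of *it* is /t/ (a voiceless consonant), it takes -a, giving *ita*.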